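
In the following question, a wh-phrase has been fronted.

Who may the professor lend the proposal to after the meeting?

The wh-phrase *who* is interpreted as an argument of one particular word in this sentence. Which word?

to

Before movement: The professor may lend the proposal to who after the meeting.
The filler 'who' is interpreted as the object of the preposition 'to' (recipient of 'lend'). Wh-movement fronts it, leaving a gap right after 'to':
Who may the professor lend the proposal to ___ after the meeting?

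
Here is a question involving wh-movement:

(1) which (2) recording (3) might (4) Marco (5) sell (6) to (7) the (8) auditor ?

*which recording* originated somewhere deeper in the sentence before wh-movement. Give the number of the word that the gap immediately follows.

5

Pre-movement form: Marco might sell which recording to the auditor.
'which recording' is the direct object of 'sell'. Fronting leaves a gap immediately after 'sell':
Which recording might Marco sell ___ to the auditor?
'sell' is word 5.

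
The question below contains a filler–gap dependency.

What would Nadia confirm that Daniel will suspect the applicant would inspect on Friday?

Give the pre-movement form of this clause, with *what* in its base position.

'what' functions as the direct object of 'inspect'. It moves to the left edge, and the trace sits right after 'inspect':
What would Nadia confirm that Daniel will suspect the applicant would inspect ___ on Friday?

Nadia would confirm that Daniel will suspect the applicant would inspect what on Friday.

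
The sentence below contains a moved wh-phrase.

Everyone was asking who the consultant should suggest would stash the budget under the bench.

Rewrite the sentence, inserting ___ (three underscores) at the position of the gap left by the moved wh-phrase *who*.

Underlying clause: The consultant should suggest who would stash the budget under the bench.
'who' is the subject of the clause embedded under 'suggest'. The gap is right after 'suggest'.

Everyone was asking who the consultant should suggest ___ would stash the budget under the bench.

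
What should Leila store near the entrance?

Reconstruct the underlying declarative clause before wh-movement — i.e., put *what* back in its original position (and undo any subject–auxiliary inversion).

Leila should store what near the entrance.

'what' functions as the direct object of 'store'. Wh-movement fronts it, leaving a gap right after 'store':
What should Leila store ___ near the entrance?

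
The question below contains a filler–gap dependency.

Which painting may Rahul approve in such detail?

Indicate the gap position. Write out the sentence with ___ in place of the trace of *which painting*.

Which painting may Rahul approve ___ in such detail?

Underlying clause: Rahul may approve which painting in such detail.
'which painting' is the direct object of 'approve'. The gap is right after 'approve'.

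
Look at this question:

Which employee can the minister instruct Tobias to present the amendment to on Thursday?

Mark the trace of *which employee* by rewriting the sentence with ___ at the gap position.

In situ: The minister can instruct Tobias to present the amendment to which employee on Thursday.
'which employee' is the object of the preposition 'to' (recipient of 'present'). The gap is right after 'to'.

Which employee can the minister instruct Tobias to present the amendment to ___ on Thursday?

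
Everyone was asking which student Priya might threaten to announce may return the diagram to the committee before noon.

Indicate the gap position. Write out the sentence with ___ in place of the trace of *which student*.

Underlying clause: Priya might threaten to announce which student may return the diagram to the committee before noon.
'which student' is the subject of the clause embedded under 'announce'. The gap is right after 'announce'.

Everyone was asking which student Priya might threaten to announce ___ may return the diagram to the committee before noon.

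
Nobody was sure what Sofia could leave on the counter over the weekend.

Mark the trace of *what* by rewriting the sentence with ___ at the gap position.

Nobody was sure what Sofia could leave ___ on the counter over the weekend.

Pre-movement form: Sofia could leave what on the counter over the weekend.
'what' is the direct object of 'leave'. The gap is right after 'leave'.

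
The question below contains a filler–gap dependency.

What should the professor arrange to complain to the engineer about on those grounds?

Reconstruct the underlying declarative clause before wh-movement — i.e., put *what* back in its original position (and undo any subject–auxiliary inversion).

'what' is the object of the preposition 'about'. Fronting leaves a gap immediately after 'about':
What should the professor arrange to complain to the engineer about ___ on those grounds?

The professor should arrange to complain to the engineer about what on those grounds.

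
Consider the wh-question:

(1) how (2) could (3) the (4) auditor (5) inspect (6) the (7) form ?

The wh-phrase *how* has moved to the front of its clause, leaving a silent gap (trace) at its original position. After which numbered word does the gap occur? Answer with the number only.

7

In situ: The auditor could inspect the form how.
'how' functions as the manner adjunct. It moves to the left edge, and the trace sits right after 'form':
How could the auditor inspect the form ___?
'form' is word 7.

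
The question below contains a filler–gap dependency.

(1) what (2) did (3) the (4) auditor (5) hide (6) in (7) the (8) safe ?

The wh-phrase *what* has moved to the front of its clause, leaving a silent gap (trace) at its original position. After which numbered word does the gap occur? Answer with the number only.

5

Pre-movement form: The auditor did hide what in the safe.
'what' functions as the direct object of 'hide'. Fronting leaves a gap immediately after 'hide':
What did the auditor hide ___ in the safe?
'hide' is word 5.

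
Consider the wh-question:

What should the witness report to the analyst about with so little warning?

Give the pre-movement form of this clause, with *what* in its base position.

The witness should report to the analyst about what with so little warning.

'what' is the object of the preposition 'about'. It moves to the left edge, and the trace sits right after 'about':
What should the witness report to the analyst about ___ with so little warning?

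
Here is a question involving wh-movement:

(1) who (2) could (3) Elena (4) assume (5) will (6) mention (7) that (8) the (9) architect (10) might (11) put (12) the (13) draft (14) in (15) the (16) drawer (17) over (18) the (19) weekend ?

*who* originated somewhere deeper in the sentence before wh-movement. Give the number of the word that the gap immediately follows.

Underlying clause: Elena could assume who will mention that the architect might put the draft in the drawer over the weekend.
The filler 'who' is interpreted as the subject of the clause embedded under 'assume'. Wh-movement fronts it, leaving a gap right after 'assume':
Who could Elena assume ___ will mention that the architect might put the draft in the drawer over the weekend?
'assume' is word 4.

4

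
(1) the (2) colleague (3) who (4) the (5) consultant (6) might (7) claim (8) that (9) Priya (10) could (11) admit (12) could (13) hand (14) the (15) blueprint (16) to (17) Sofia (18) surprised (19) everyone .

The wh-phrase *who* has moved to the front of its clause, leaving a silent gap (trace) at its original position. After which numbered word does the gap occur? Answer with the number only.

11

'who' functions as the subject of the clause embedded under 'admit'. Fronting leaves a gap immediately after 'admit':
The colleague who the consultant might claim that Priya could admit ___ could hand the blueprint to Sofia surprised everyone.
'admit' is word 11.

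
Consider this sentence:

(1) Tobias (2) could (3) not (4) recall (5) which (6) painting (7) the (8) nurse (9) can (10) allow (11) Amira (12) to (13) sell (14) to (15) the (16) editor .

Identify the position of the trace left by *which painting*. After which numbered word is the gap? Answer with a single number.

13

Pre-movement form: The nurse can allow Amira to sell which painting to the editor.
'which painting' functions as the direct object of 'sell'. It moves to the left edge, and the trace sits right after 'sell':
Tobias could not recall which painting the nurse can allow Amira to sell ___ to the editor.
'sell' is word 13.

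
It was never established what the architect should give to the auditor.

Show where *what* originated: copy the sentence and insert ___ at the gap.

It was never established what the architect should give ___ to the auditor.

Before movement: The architect should give what to the auditor.
'what' is the direct object of 'give'. The gap is right after 'give'.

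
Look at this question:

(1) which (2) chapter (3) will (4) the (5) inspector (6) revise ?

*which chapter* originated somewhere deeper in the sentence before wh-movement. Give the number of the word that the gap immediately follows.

In situ: The inspector will revise which chapter.
'which chapter' functions as the direct object of 'revise'. Wh-movement fronts it, leaving a gap right after 'revise':
Which chapter will the inspector revise ___?
'revise' is word 6.

6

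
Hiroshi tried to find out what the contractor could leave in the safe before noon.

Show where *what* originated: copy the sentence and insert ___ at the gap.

Hiroshi tried to find out what the contractor could leave ___ in the safe before noon.

Underlying clause: The contractor could leave what in the safe before noon.
The filler 'what' is interpreted as the direct object of 'leave'. The gap is right after 'leave'.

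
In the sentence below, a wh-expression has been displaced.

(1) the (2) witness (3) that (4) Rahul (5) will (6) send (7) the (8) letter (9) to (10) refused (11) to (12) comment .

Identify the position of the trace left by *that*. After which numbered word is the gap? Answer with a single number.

'that' functions as the object of the preposition 'to' (recipient of 'send'). Fronting leaves a gap immediately after 'to':
The witness that Rahul will send the letter to ___ refused to comment.
'to' is word 9.

9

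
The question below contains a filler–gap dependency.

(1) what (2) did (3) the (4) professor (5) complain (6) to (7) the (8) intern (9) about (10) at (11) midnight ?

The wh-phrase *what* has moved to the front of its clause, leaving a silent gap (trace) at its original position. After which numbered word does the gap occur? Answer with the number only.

9

Underlying clause: The professor did complain to the intern about what at midnight.
'what' is the object of the preposition 'about'. It moves to the left edge, and the trace sits right after 'about':
What did the professor complain to the intern about ___ at midnight?
'about' is word 9.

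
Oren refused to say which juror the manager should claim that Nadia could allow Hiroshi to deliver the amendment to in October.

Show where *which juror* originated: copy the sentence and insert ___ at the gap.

Oren refused to say which juror the manager should claim that Nadia could allow Hiroshi to deliver the amendment to ___ in October.

Underlying clause: The manager should claim that Nadia could allow Hiroshi to deliver the amendment to which juror in October.
'which juror' is the object of the preposition 'to' (recipient of 'deliver'). The gap is right after 'to'.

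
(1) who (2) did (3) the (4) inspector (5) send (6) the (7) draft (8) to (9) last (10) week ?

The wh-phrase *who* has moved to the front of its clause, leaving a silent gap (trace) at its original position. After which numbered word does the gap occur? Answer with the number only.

Before movement: The inspector did send the draft to who last week.
'who' functions as the object of the preposition 'to' (recipient of 'send'). Wh-movement fronts it, leaving a gap right after 'to':
Who did the inspector send the draft to ___ last week?
'to' is word 8.

8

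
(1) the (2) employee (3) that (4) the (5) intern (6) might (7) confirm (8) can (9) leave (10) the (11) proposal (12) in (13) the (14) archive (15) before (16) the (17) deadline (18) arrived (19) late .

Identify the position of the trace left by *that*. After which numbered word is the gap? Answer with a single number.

7

'that' functions as the subject of the clause embedded under 'confirm'. It moves to the left edge, and the trace sits right after 'confirm':
The employee that the intern might confirm ___ can leave the proposal in the archive before the deadline arrived late.
'confirm' is word 7.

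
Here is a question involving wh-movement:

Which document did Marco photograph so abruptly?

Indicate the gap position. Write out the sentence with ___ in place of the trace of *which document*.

Which document did Marco photograph ___ so abruptly?

Before movement: Marco did photograph which document so abruptly.
'which document' is the direct object of 'photograph'. The gap is right after 'photograph'.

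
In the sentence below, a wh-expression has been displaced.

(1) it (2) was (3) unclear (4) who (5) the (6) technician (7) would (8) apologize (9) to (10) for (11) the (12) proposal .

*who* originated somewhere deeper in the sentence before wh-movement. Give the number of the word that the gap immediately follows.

In situ: The technician would apologize to who for the proposal.
The filler 'who' is interpreted as the object of the preposition 'to'. Fronting leaves a gap immediately after 'to':
It was unclear who the technician would apologize to ___ for the proposal.
'to' is word 9.

9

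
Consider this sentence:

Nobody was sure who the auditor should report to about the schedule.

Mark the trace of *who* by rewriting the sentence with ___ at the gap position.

Nobody was sure who the auditor should report to ___ about the schedule.

Pre-movement form: The auditor should report to who about the schedule.
'who' is the object of the preposition 'to'. The gap is right after 'to'.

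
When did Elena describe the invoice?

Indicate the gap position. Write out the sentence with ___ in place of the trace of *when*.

When did Elena describe the invoice ___?

Before movement: Elena did describe the invoice when.
'when' is the temporal adjunct. The gap is right after 'invoice'.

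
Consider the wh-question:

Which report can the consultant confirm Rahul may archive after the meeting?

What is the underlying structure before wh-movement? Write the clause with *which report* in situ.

The consultant can confirm Rahul may archive which report after the meeting.

'which report' is the direct object of 'archive'. It moves to the left edge, and the trace sits right after 'archive':
Which report can the consultant confirm Rahul may archive ___ after the meeting?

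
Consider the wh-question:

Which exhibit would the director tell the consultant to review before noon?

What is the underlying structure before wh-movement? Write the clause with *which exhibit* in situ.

'which exhibit' functions as the direct object of 'review'. Fronting leaves a gap immediately after 'review':
Which exhibit would the director tell the consultant to review ___ before noon?

The director would tell the consultant to review which exhibit before noon.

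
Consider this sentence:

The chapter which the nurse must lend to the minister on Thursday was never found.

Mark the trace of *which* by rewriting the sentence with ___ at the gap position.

The chapter which the nurse must lend ___ to the minister on Thursday was never found.

'which' functions as the direct object of 'lend'. The gap is right after 'lend'.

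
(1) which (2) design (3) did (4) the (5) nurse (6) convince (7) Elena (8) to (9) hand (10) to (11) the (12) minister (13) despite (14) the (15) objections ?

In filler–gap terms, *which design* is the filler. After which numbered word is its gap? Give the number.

9

Before movement: The nurse did convince Elena to hand which design to the minister despite the objections.
The filler 'which design' is interpreted as the direct object of 'hand'. It moves to the left edge, and the trace sits right after 'hand':
Which design did the nurse convince Elena to hand ___ to the minister despite the objections?
'hand' is word 9.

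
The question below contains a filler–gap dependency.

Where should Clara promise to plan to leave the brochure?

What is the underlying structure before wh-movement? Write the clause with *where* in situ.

Clara should promise to plan to leave the brochure where.

The filler 'where' is interpreted as the locative complement of 'leave'. Wh-movement fronts it, leaving a gap right after 'brochure':
Where should Clara promise to plan to leave the brochure ___?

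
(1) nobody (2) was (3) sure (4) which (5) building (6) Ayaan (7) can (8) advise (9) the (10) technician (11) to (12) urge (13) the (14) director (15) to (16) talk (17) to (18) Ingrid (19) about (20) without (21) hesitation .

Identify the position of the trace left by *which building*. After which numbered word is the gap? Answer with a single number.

Before movement: Ayaan can advise the technician to urge the director to talk to Ingrid about which building without hesitation.
'which building' functions as the object of the preposition 'about'. Wh-movement fronts it, leaving a gap right after 'about':
Nobody was sure which building Ayaan can advise the technician to urge the director to talk to Ingrid about ___ without hesitation.
'about' is word 19.

19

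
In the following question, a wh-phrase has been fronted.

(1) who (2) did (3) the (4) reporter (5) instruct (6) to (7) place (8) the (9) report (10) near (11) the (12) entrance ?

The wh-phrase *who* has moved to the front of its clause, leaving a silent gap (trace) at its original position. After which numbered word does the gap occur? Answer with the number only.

Pre-movement form: The reporter did instruct who to place the report near the entrance.
The filler 'who' is interpreted as the direct object of 'instruct'. Fronting leaves a gap immediately after 'instruct':
Who did the reporter instruct ___ to place the report near the entrance?
'instruct' is word 5.

5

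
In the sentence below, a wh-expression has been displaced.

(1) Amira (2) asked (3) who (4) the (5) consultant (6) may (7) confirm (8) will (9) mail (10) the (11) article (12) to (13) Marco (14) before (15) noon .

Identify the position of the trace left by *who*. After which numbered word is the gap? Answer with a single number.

Before movement: The consultant may confirm who will mail the article to Marco before noon.
'who' functions as the subject of the clause embedded under 'confirm'. Wh-movement fronts it, leaving a gap right after 'confirm':
Amira asked who the consultant may confirm ___ will mail the article to Marco before noon.
'confirm' is word 7.

7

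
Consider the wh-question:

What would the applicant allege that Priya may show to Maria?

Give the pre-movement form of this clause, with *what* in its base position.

The applicant would allege that Priya may show what to Maria.

'what' functions as the direct object of 'show'. It moves to the left edge, and the trace sits right after 'show':
What would the applicant allege that Priya may show ___ to Maria?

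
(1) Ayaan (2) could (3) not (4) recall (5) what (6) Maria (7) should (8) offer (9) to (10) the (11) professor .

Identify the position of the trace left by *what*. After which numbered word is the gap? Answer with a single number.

8

Pre-movement form: Maria should offer what to the professor.
'what' is the direct object of 'offer'. Wh-movement fronts it, leaving a gap right after 'offer':
Ayaan could not recall what Maria should offer ___ to the professor.
'offer' is word 8.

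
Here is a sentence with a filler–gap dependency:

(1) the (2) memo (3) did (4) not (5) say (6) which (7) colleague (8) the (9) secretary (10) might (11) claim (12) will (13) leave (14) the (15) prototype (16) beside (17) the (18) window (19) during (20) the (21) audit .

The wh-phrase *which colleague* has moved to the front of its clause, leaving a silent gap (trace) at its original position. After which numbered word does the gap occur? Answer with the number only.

Underlying clause: The secretary might claim which colleague will leave the prototype beside the window during the audit.
'which colleague' is the subject of the clause embedded under 'claim'. Wh-movement fronts it, leaving a gap right after 'claim':
The memo did not say which colleague the secretary might claim ___ will leave the prototype beside the window during the audit.
'claim' is word 11.

11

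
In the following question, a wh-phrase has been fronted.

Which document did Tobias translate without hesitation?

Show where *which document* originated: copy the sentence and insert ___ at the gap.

In situ: Tobias did translate which document without hesitation.
'which document' is the direct object of 'translate'. The gap is right after 'translate'.

Which document did Tobias translate ___ without hesitation?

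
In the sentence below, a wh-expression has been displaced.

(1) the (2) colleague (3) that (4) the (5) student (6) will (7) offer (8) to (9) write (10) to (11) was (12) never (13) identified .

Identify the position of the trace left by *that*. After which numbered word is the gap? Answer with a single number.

10

The filler 'that' is interpreted as the object of the preposition 'to'. Wh-movement fronts it, leaving a gap right after 'to':
The colleague that the student will offer to write to ___ was never identified.
'to' is word 10.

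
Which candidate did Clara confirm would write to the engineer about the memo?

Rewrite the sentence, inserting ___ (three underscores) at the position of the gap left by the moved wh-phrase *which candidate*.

Pre-movement form: Clara did confirm which candidate would write to the engineer about the memo.
'which candidate' functions as the subject of the clause embedded under 'confirm'. The gap is right after 'confirm'.

Which candidate did Clara confirm ___ would write to the engineer about the memo?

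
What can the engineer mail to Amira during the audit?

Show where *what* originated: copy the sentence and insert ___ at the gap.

What can the engineer mail ___ to Amira during the audit?

Before movement: The engineer can mail what to Amira during the audit.
The filler 'what' is interpreted as the direct object of 'mail'. The gap is right after 'mail'.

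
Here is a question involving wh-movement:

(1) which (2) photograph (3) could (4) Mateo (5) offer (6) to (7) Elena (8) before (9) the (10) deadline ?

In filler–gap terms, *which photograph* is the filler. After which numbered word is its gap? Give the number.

5

Before movement: Mateo could offer which photograph to Elena before the deadline.
'which photograph' is the direct object of 'offer'. Wh-movement fronts it, leaving a gap right after 'offer':
Which photograph could Mateo offer ___ to Elena before the deadline?
'offer' is word 5.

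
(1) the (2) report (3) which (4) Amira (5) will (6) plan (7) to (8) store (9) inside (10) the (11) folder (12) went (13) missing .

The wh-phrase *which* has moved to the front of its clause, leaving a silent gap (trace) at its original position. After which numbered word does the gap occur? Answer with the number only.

8

The filler 'which' is interpreted as the direct object of 'store'. Fronting leaves a gap immediately after 'store':
The report which Amira will plan to store ___ inside the folder went missing.
'store' is word 8.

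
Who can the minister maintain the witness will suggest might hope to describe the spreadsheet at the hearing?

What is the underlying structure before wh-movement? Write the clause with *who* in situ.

The minister can maintain the witness will suggest who might hope to describe the spreadsheet at the hearing.

'who' is the subject of the clause embedded under 'suggest'. It moves to the left edge, and the trace sits right after 'suggest':
Who can the minister maintain the witness will suggest ___ might hope to describe the spreadsheet at the hearing?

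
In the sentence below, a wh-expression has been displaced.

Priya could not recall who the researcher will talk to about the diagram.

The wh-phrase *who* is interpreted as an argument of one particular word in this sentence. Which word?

to

In situ: The researcher will talk to who about the diagram.
'who' is the object of the preposition 'to'. It moves to the left edge, and the trace sits right after 'to':
Priya could not recall who the researcher will talk to ___ about the diagram.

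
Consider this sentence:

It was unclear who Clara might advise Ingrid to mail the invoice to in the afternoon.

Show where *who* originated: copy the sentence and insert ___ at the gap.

Underlying clause: Clara might advise Ingrid to mail the invoice to who in the afternoon.
The filler 'who' is interpreted as the object of the preposition 'to' (recipient of 'mail'). The gap is right after 'to'.

It was unclear who Clara might advise Ingrid to mail the invoice to ___ in the afternoon.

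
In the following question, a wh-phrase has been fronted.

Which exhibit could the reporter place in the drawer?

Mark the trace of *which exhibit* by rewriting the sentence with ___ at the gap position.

Underlying clause: The reporter could place which exhibit in the drawer.
The filler 'which exhibit' is interpreted as the direct object of 'place'. The gap is right after 'place'.

Which exhibit could the reporter place ___ in the drawer?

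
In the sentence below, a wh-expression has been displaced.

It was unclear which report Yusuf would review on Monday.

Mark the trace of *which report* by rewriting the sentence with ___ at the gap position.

In situ: Yusuf would review which report on Monday.
'which report' functions as the direct object of 'review'. The gap is right after 'review'.

It was unclear which report Yusuf would review ___ on Monday.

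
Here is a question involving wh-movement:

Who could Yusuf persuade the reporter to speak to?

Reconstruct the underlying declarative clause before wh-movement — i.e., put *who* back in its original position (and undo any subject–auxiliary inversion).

Yusuf could persuade the reporter to speak to who.

The filler 'who' is interpreted as the object of the preposition 'to'. It moves to the left edge, and the trace sits right after 'to':
Who could Yusuf persuade the reporter to speak to ___?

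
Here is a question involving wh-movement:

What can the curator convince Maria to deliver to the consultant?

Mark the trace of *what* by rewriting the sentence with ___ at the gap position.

What can the curator convince Maria to deliver ___ to the consultant?

Pre-movement form: The curator can convince Maria to deliver what to the consultant.
The filler 'what' is interpreted as the direct object of 'deliver'. The gap is right after 'deliver'.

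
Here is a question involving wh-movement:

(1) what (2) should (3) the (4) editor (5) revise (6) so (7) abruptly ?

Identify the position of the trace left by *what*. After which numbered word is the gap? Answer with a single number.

In situ: The editor should revise what so abruptly.
The filler 'what' is interpreted as the direct object of 'revise'. It moves to the left edge, and the trace sits right after 'revise':
What should the editor revise ___ so abruptly?
'revise' is word 5.

5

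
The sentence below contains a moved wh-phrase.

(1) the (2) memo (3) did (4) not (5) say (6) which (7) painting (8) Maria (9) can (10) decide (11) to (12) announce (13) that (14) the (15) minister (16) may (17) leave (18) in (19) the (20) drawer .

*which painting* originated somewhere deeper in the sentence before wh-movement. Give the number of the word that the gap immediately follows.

Before movement: Maria can decide to announce that the minister may leave which painting in the drawer.
The filler 'which painting' is interpreted as the direct object of 'leave'. Wh-movement fronts it, leaving a gap right after 'leave':
The memo did not say which painting Maria can decide to announce that the minister may leave ___ in the drawer.
'leave' is word 17.

17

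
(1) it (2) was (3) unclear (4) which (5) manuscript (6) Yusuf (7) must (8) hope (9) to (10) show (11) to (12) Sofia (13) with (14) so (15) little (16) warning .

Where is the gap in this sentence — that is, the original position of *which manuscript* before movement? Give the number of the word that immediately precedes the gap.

Underlying clause: Yusuf must hope to show which manuscript to Sofia with so little warning.
'which manuscript' functions as the direct object of 'show'. Fronting leaves a gap immediately after 'show':
It was unclear which manuscript Yusuf must hope to show ___ to Sofia with so little warning.
'show' is word 10.

10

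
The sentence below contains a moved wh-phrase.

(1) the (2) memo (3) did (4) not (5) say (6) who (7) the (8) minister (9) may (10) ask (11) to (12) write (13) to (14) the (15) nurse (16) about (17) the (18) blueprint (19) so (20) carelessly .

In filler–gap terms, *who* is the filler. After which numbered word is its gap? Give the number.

10

Before movement: The minister may ask who to write to the nurse about the blueprint so carelessly.
'who' functions as the direct object of 'ask'. Fronting leaves a gap immediately after 'ask':
The memo did not say who the minister may ask ___ to write to the nurse about the blueprint so carelessly.
'ask' is word 10.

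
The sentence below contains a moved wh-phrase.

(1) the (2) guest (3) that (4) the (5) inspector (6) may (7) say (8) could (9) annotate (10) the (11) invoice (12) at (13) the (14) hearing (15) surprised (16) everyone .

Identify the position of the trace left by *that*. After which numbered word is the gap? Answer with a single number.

7

'that' is the subject of the clause embedded under 'say'. Fronting leaves a gap immediately after 'say':
The guest that the inspector may say ___ could annotate the invoice at the hearing surprised everyone.
'say' is word 7.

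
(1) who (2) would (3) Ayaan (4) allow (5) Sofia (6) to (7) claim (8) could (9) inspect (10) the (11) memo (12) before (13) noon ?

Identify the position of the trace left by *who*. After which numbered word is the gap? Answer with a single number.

Underlying clause: Ayaan would allow Sofia to claim who could inspect the memo before noon.
'who' is the subject of the clause embedded under 'claim'. It moves to the left edge, and the trace sits right after 'claim':
Who would Ayaan allow Sofia to claim ___ could inspect the memo before noon?
'claim' is word 7.

7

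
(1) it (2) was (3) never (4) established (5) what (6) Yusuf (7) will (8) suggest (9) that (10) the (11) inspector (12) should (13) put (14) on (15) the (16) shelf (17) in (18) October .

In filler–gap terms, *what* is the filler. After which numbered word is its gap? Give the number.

Pre-movement form: Yusuf will suggest that the inspector should put what on the shelf in October.
'what' is the direct object of 'put'. It moves to the left edge, and the trace sits right after 'put':
It was never established what Yusuf will suggest that the inspector should put ___ on the shelf in October.
'put' is word 13.

13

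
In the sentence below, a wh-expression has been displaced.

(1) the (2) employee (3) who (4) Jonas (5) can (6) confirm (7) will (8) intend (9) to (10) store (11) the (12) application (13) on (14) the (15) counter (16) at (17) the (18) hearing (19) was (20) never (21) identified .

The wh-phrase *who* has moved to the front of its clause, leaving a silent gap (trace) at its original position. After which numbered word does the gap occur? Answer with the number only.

'who' functions as the subject of the clause embedded under 'confirm'. It moves to the left edge, and the trace sits right after 'confirm':
The employee who Jonas can confirm ___ will intend to store the application on the counter at the hearing was never identified.
'confirm' is word 6.

6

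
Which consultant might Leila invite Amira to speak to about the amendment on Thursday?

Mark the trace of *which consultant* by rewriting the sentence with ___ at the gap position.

Which consultant might Leila invite Amira to speak to ___ about the amendment on Thursday?

Underlying clause: Leila might invite Amira to speak to which consultant about the amendment on Thursday.
'which consultant' is the object of the preposition 'to'. The gap is right after 'to'.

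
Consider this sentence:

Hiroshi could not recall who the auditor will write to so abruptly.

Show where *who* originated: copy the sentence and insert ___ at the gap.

Hiroshi could not recall who the auditor will write to ___ so abruptly.

Underlying clause: The auditor will write to who so abruptly.
'who' functions as the object of the preposition 'to'. The gap is right after 'to'.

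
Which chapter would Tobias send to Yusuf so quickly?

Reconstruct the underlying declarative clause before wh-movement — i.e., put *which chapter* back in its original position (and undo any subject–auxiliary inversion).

The filler 'which chapter' is interpreted as the direct object of 'send'. Wh-movement fronts it, leaving a gap right after 'send':
Which chapter would Tobias send ___ to Yusuf so quickly?

Tobias would send which chapter to Yusuf so quickly.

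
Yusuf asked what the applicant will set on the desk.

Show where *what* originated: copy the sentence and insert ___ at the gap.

Yusuf asked what the applicant will set ___ on the desk.

Pre-movement form: The applicant will set what on the desk.
'what' is the direct object of 'set'. The gap is right after 'set'.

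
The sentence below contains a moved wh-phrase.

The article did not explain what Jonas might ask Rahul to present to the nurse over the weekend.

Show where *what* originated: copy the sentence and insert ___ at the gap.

The article did not explain what Jonas might ask Rahul to present ___ to the nurse over the weekend.

In situ: Jonas might ask Rahul to present what to the nurse over the weekend.
'what' is the direct object of 'present'. The gap is right after 'present'.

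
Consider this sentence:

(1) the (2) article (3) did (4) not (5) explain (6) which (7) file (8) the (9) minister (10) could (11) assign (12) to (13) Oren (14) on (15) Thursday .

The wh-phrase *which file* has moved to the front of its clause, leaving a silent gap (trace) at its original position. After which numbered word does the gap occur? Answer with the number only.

In situ: The minister could assign which file to Oren on Thursday.
The filler 'which file' is interpreted as the direct object of 'assign'. It moves to the left edge, and the trace sits right after 'assign':
The article did not explain which file the minister could assign ___ to Oren on Thursday.
'assign' is word 11.

11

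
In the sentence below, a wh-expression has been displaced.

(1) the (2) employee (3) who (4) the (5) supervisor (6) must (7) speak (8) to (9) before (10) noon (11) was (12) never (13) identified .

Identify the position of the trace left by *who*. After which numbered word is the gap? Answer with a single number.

'who' is the object of the preposition 'to'. Wh-movement fronts it, leaving a gap right after 'to':
The employee who the supervisor must speak to ___ before noon was never identified.
'to' is word 8.

8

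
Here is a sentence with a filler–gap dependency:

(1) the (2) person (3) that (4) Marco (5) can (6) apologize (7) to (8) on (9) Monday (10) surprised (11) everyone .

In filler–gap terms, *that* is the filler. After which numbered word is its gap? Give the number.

7

'that' is the object of the preposition 'to'. Wh-movement fronts it, leaving a gap right after 'to':
The person that Marco can apologize to ___ on Monday surprised everyone.
'to' is word 7.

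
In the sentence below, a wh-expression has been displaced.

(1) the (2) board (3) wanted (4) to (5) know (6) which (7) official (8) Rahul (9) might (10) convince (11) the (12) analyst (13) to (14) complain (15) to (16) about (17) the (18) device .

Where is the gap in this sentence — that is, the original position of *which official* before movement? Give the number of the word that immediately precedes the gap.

15

Before movement: Rahul might convince the analyst to complain to which official about the device.
'which official' functions as the object of the preposition 'to'. Wh-movement fronts it, leaving a gap right after 'to':
The board wanted to know which official Rahul might convince the analyst to complain to ___ about the device.
'to' is word 15.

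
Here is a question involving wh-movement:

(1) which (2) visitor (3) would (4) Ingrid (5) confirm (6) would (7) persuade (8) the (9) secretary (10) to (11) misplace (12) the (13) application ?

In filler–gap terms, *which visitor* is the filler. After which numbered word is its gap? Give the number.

Underlying clause: Ingrid would confirm which visitor would persuade the secretary to misplace the application.
'which visitor' functions as the subject of the clause embedded under 'confirm'. Fronting leaves a gap immediately after 'confirm':
Which visitor would Ingrid confirm ___ would persuade the secretary to misplace the application?
'confirm' is word 5.

5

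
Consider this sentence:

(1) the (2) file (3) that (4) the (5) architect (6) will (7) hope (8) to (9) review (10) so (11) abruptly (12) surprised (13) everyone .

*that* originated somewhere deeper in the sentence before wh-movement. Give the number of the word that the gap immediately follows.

The filler 'that' is interpreted as the direct object of 'review'. Fronting leaves a gap immediately after 'review':
The file that the architect will hope to review ___ so abruptly surprised everyone.
'review' is word 9.

9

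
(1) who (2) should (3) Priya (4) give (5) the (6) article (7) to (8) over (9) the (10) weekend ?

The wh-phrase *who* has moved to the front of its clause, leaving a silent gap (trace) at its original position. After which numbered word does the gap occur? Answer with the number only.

7

Pre-movement form: Priya should give the article to who over the weekend.
'who' functions as the object of the preposition 'to' (recipient of 'give'). Wh-movement fronts it, leaving a gap right after 'to':
Who should Priya give the article to ___ over the weekend?
'to' is word 7.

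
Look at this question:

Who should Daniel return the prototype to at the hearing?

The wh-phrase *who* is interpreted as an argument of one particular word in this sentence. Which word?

to

Before movement: Daniel should return the prototype to who at the hearing.
'who' functions as the object of the preposition 'to' (recipient of 'return'). Fronting leaves a gap immediately after 'to':
Who should Daniel return the prototype to ___ at the hearing?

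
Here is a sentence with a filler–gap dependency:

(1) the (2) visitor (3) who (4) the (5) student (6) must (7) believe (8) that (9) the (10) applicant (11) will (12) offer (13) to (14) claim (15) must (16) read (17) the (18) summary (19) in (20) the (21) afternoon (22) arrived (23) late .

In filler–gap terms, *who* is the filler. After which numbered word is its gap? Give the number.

'who' is the subject of the clause embedded under 'claim'. It moves to the left edge, and the trace sits right after 'claim':
The visitor who the student must believe that the applicant will offer to claim ___ must read the summary in the afternoon arrived late.
'claim' is word 14.

14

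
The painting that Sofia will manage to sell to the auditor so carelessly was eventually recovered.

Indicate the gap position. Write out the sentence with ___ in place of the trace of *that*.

The filler 'that' is interpreted as the direct object of 'sell'. The gap is right after 'sell'.

The painting that Sofia will manage to sell ___ to the auditor so carelessly was eventually recovered.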